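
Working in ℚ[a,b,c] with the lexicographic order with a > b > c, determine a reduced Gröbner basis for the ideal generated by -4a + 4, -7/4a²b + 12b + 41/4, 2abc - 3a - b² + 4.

G = {a - 1, b + 1, c}

This is the nonlinear analogue of row-reducing a linear system.

f_1 = -4a + 4, LT = a.
f_2 = -7/4a²b + 12b + 41/4, LT = a²b.
f_3 = 2abc - 3a - b² + 4, LT = abc.

S(f_1,f_2): lcm = a²b. S = -ab + 48/7b + 41/7.
  reduce S modulo (f_1, f_2, f_3):
  remainder 41/7b + 41/7 ≠ 0; add g_4 = 41/7b + 41/7 to the basis.

S(f_1,f_3): lcm = abc. S = 3/2a + ½b² - bc - 2.
  reduce S modulo (f_1, f_2, f_3, g_4):
  remainder c ≠ 0; add g_5 = c to the basis.

The other S-polynomials (S(f_2,f_3), S(f_1,g_4), S(f_2,g_4), S(f_3,g_4), S(f_1,g_5), S(f_2,g_5), S(f_3,g_5), S(g_4,g_5)) all reduce to 0 modulo the current basis, so we have a Gröbner basis.
Inter-reduce: drop elements whose leading term is divisible by another's, tail-reduce, and make monic.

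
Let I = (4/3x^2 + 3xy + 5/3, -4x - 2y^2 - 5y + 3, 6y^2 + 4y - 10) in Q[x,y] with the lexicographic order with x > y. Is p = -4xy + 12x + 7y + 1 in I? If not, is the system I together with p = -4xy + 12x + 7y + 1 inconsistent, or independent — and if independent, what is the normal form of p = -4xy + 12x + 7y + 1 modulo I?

First compute the reduced Gröbner basis of I by Buchberger's algorithm.
f_1 = 4/3x^2 + 3xy + 5/3, LT = x^2.
f_2 = -4x - 2y^2 - 5y + 3, LT = x.
f_3 = 6y^2 + 4y - 10, LT = y^2.

S(f_1,f_2): lcm = x^2. S = -1/2xy^2 + xy + 3/4x + 5/4.
  leading term xy^2: subtract (1/8y^2)·f_2 from -1/2xy^2 + xy + 3/4x + 5/4 → xy + 3/4x + 1/4y^4 + 5/8y^3 - 3/8y^2 + 5/4
  leading term xy: subtract (-1/4y)·f_2 from xy + 3/4x + 1/4y^4 + 5/8y^3 - 3/8y^2 + 5/4 → 3/4x + 1/4y^4 + 1/8y^3 - 13/8y^2 + 3/4y + 5/4
  leading term x: subtract (-3/16)·f_2 from 3/4x + 1/4y^4 + 1/8y^3 - 13/8y^2 + 3/4y + 5/4 → 1/4y^4 + 1/8y^3 - 2y^2 - 3/16y + 29/16
  leading term y^4: subtract (1/24y^2)·f_3 from 1/4y^4 + 1/8y^3 - 2y^2 - 3/16y + 29/16 → -1/24y^3 - 19/12y^2 - 3/16y + 29/16
  leading term y^3: subtract (-1/144y)·f_3 from -1/24y^3 - 19/12y^2 - 3/16y + 29/16 → -14/9y^2 - 37/144y + 29/16
  leading term y^2: subtract (-7/27)·f_3 from -14/9y^2 - 37/144y + 29/16 → 337/432y - 337/432
  leading term y: no divisor's leading term divides it; move 337/432y to the remainder.
  leading term 1: no divisor's leading term divides it; move -337/432 to the remainder.
  remainder 337/432y - 337/432 ≠ 0; add h_4 = 337/432y - 337/432 to the basis.

S(f_1,f_3): leading monomials are coprime, so the S-polynomial reduces to 0 (Buchberger's first criterion).
S(f_2,f_3): leading monomials are coprime, so the S-polynomial reduces to 0 (Buchberger's first criterion).
S(f_1,h_4): leading monomials are coprime, so the S-polynomial reduces to 0 (Buchberger's first criterion).
S(f_2,h_4): leading monomials are coprime, so the S-polynomial reduces to 0 (Buchberger's first criterion).
S(f_3,h_4): lcm = y^2. S = 5/3y - 5/3.
  leading term y: subtract (720/337)·h_4 from 5/3y - 5/3 → 0
  remainder 0.

Every S-polynomial of the final basis reduces to 0, so we have a Gröbner basis.
Inter-reduce: drop elements whose leading term is divisible by another's, tail-reduce, and make monic.
Reduced Gröbner basis: {x + 1, y - 1}.
Label its elements g_1 = x + 1, g_2 = y - 1.

Reduce p = -4xy + 12x + 7y + 1 modulo G:
  leading term xy: subtract (-4y)·g_1 from -4xy + 12x + 7y + 1 → 12x + 11y + 1
  leading term x: subtract (12)·g_1 from 12x + 11y + 1 → 11y - 11
  leading term y: subtract (11)·g_2 from 11y - 11 → 0
  normal form = 0.
Since the normal form is 0, p ∈ I.

-4xy + 12x + 7y + 1 lies in I (it reduces to 0).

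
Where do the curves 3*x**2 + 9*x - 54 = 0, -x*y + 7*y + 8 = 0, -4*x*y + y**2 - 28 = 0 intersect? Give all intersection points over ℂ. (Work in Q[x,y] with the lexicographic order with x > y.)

{(3, -2)}

Compute a lex Gröbner basis by Buchberger's algorithm.
f_1 = 3*x**2 + 9*x - 54, LT = x**2.
f_2 = -x*y + 7*y + 8, LT = x*y.
f_3 = -4*x*y + y**2 - 28, LT = x*y.

S(f_1,f_2): lcm = x**2*y. S = 10*x*y + 8*x - 18*y.
  reduce S modulo (f_1, f_2, f_3):
  remainder 8*x + 52*y + 80 ≠ 0; add h_4 = 8*x + 52*y + 80 to the basis.

S(f_1,f_3): lcm = x**2*y. S = 1/4*x*y**2 + 3*x*y - 7*x - 18*y.
  reduce S modulo (f_1, f_2, f_3, h_4):
  remainder 7/4*y**2 + 101/2*y + 94 ≠ 0; add h_5 = 7/4*y**2 + 101/2*y + 94 to the basis.

S(f_2,f_3): lcm = x*y. S = 1/4*y**2 - 7*y - 15.
  reduce S modulo (f_1, f_2, f_3, h_4, h_5):
  remainder -199/14*y - 199/7 ≠ 0; add h_6 = -199/14*y - 199/7 to the basis.

The other S-polynomials (S(f_1,h_4), S(f_2,h_4), S(f_3,h_4), S(f_1,h_5), S(f_2,h_5), S(f_3,h_5), S(h_4,h_5), S(f_1,h_6), S(f_2,h_6), S(f_3,h_6), S(h_4,h_6), S(h_5,h_6)) all reduce to 0 modulo the current basis, so we have a Gröbner basis.
Inter-reduce: drop elements whose leading term is divisible by another's, tail-reduce, and make monic.
Reduced Gröbner basis: {x - 3, y + 2}.

The lex basis is triangular: the last element involves only y. Solving y + 2 = 0 gives y ∈ {-2}; substituting each value into the earlier elements determines the remaining variables.
  y = -2: the earlier basis element becomes x - 3 = 0, giving x = 3 — point (3, -2).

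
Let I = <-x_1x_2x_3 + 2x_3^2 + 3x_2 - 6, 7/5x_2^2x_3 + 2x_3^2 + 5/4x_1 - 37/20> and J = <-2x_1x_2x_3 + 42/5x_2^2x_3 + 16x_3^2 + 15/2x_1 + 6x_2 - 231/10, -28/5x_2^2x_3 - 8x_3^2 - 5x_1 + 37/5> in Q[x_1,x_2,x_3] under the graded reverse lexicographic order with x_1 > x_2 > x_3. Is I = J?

Yes, the ideals are equal.

Two ideals are equal iff their reduced Gröbner bases coincide (the reduced basis is unique for a fixed ordering).
Buchberger on the first generating set:
f_1 = -x_1x_2x_3 + 2x_3^2 + 3x_2 - 6, LT = x_1x_2x_3.
f_2 = 7/5x_2^2x_3 + 2x_3^2 + 5/4x_1 - 37/20, LT = x_2^2x_3.

S(f_1,f_2): lcm = x_1x_2^2x_3. S = -10/7x_1x_3^2 - 2x_2x_3^2 - 25/28x_1^2 - 3x_2^2 + 37/28x_1 + 6x_2.
  leading term x_1x_3^2: no divisor's leading term divides it; move -10/7x_1x_3^2 to the remainder.
  leading term x_2x_3^2: no divisor's leading term divides it; move -2x_2x_3^2 to the remainder.
  leading term x_1^2: no divisor's leading term divides it; move -25/28x_1^2 to the remainder.
  leading term x_2^2: no divisor's leading term divides it; move -3x_2^2 to the remainder.
  leading term x_1: no divisor's leading term divides it; move 37/28x_1 to the remainder.
  leading term x_2: no divisor's leading term divides it; move 6x_2 to the remainder.
  remainder -10/7x_1x_3^2 - 2x_2x_3^2 - 25/28x_1^2 - 3x_2^2 + 37/28x_1 + 6x_2 ≠ 0; add g_3 = -10/7x_1x_3^2 - 2x_2x_3^2 - 25/28x_1^2 - 3x_2^2 + 37/28x_1 + 6x_2 to the basis.

S(f_1,g_3): lcm = x_1x_2x_3^2. S = -7/5x_2^2x_3^2 - 5/8x_1^2x_2 - 21/10x_2^3 - 2x_3^3 + 37/40x_1x_2 + 21/5x_2^2 - 3x_2x_3 + 6x_3.
  leading term x_2^2x_3^2: subtract (-x_3)·f_2 from -7/5x_2^2x_3^2 - 5/8x_1^2x_2 - 21/10x_2^3 - 2x_3^3 + 37/40x_1x_2 + 21/5x_2^2 - 3x_2x_3 + 6x_3 → -5/8x_1^2x_2 - 21/10x_2^3 + 37/40x_1x_2 + 21/5x_2^2 + 5/4x_1x_3 - 3x_2x_3 + 83/20x_3
  leading term x_1^2x_2: no divisor's leading term divides it; move -5/8x_1^2x_2 to the remainder.
  leading term x_2^3: no divisor's leading term divides it; move -21/10x_2^3 to the remainder.
  leading term x_1x_2: no divisor's leading term divides it; move 37/40x_1x_2 to the remainder.
  leading term x_2^2: no divisor's leading term divides it; move 21/5x_2^2 to the remainder.
  leading term x_1x_3: no divisor's leading term divides it; move 5/4x_1x_3 to the remainder.
  leading term x_2x_3: no divisor's leading term divides it; move -3x_2x_3 to the remainder.
  leading term x_3: no divisor's leading term divides it; move 83/20x_3 to the remainder.
  remainder -5/8x_1^2x_2 - 21/10x_2^3 + 37/40x_1x_2 + 21/5x_2^2 + 5/4x_1x_3 - 3x_2x_3 + 83/20x_3 ≠ 0; add g_4 = -5/8x_1^2x_2 - 21/10x_2^3 + 37/40x_1x_2 + 21/5x_2^2 + 5/4x_1x_3 - 3x_2x_3 + 83/20x_3 to the basis.

The other S-polynomials (S(f_2,g_3), S(f_1,g_4), S(f_2,g_4), S(g_3,g_4)) all reduce to 0 modulo the current basis, so we have a Gröbner basis.
Inter-reduce: drop elements whose leading term is divisible by another's, tail-reduce, and make monic.
Reduced Gröbner basis: {x_1^2x_2 + 84/25x_2^3 - 37/25x_1x_2 - 168/25x_2^2 - 2x_1x_3 + 24/5x_2x_3 - 166/25x_3, x_1x_2x_3 - 2x_3^2 - 3x_2 + 6, x_2^2x_3 + 10/7x_3^2 + 25/28x_1 - 37/28, x_1x_3^2 + 7/5x_2x_3^2 + 5/8x_1^2 + 21/10x_2^2 - 37/40x_1 - 21/5x_2}.

Buchberger on the second generating set:
h_1 = -2x_1x_2x_3 + 42/5x_2^2x_3 + 16x_3^2 + 15/2x_1 + 6x_2 - 231/10, LT = x_1x_2x_3.
h_2 = -28/5x_2^2x_3 - 8x_3^2 - 5x_1 + 37/5, LT = x_2^2x_3.

S(h_1,h_2): lcm = x_1x_2^2x_3. S = -21/5x_2^3x_3 - 10/7x_1x_3^2 - 8x_2x_3^2 - 25/28x_1^2 - 15/4x_1x_2 - 3x_2^2 + 37/28x_1 + 231/20x_2.
  leading term x_2^3x_3: subtract (3/4x_2)·h_2 from -21/5x_2^3x_3 - 10/7x_1x_3^2 - 8x_2x_3^2 - 25/28x_1^2 - 15/4x_1x_2 - 3x_2^2 + 37/28x_1 + 231/20x_2 → -10/7x_1x_3^2 - 2x_2x_3^2 - 25/28x_1^2 - 3x_2^2 + 37/28x_1 + 6x_2
  leading term x_1x_3^2: no divisor's leading term divides it; move -10/7x_1x_3^2 to the remainder.
  leading term x_2x_3^2: no divisor's leading term divides it; move -2x_2x_3^2 to the remainder.
  leading term x_1^2: no divisor's leading term divides it; move -25/28x_1^2 to the remainder.
  leading term x_2^2: no divisor's leading term divides it; move -3x_2^2 to the remainder.
  leading term x_1: no divisor's leading term divides it; move 37/28x_1 to the remainder.
  leading term x_2: no divisor's leading term divides it; move 6x_2 to the remainder.
  remainder -10/7x_1x_3^2 - 2x_2x_3^2 - 25/28x_1^2 - 3x_2^2 + 37/28x_1 + 6x_2 ≠ 0; add k_3 = -10/7x_1x_3^2 - 2x_2x_3^2 - 25/28x_1^2 - 3x_2^2 + 37/28x_1 + 6x_2 to the basis.

S(h_1,k_3): lcm = x_1x_2x_3^2. S = -28/5x_2^2x_3^2 - 5/8x_1^2x_2 - 21/10x_2^3 - 8x_3^3 + 37/40x_1x_2 + 21/5x_2^2 - 15/4x_1x_3 - 3x_2x_3 + 231/20x_3.
  leading term x_2^2x_3^2: subtract (x_3)·h_2 from -28/5x_2^2x_3^2 - 5/8x_1^2x_2 - 21/10x_2^3 - 8x_3^3 + 37/40x_1x_2 + 21/5x_2^2 - 15/4x_1x_3 - 3x_2x_3 + 231/20x_3 → -5/8x_1^2x_2 - 21/10x_2^3 + 37/40x_1x_2 + 21/5x_2^2 + 5/4x_1x_3 - 3x_2x_3 + 83/20x_3
  leading term x_1^2x_2: no divisor's leading term divides it; move -5/8x_1^2x_2 to the remainder.
  leading term x_2^3: no divisor's leading term divides it; move -21/10x_2^3 to the remainder.
  leading term x_1x_2: no divisor's leading term divides it; move 37/40x_1x_2 to the remainder.
  leading term x_2^2: no divisor's leading term divides it; move 21/5x_2^2 to the remainder.
  leading term x_1x_3: no divisor's leading term divides it; move 5/4x_1x_3 to the remainder.
  leading term x_2x_3: no divisor's leading term divides it; move -3x_2x_3 to the remainder.
  leading term x_3: no divisor's leading term divides it; move 83/20x_3 to the remainder.
  remainder -5/8x_1^2x_2 - 21/10x_2^3 + 37/40x_1x_2 + 21/5x_2^2 + 5/4x_1x_3 - 3x_2x_3 + 83/20x_3 ≠ 0; add k_4 = -5/8x_1^2x_2 - 21/10x_2^3 + 37/40x_1x_2 + 21/5x_2^2 + 5/4x_1x_3 - 3x_2x_3 + 83/20x_3 to the basis.

The other S-polynomials (S(h_2,k_3), S(h_1,k_4), S(h_2,k_4), S(k_3,k_4)) all reduce to 0 modulo the current basis, so we have a Gröbner basis.
Inter-reduce: drop elements whose leading term is divisible by another's, tail-reduce, and make monic.
Reduced Gröbner basis: {x_1^2x_2 + 84/25x_2^3 - 37/25x_1x_2 - 168/25x_2^2 - 2x_1x_3 + 24/5x_2x_3 - 166/25x_3, x_1x_2x_3 - 2x_3^2 - 3x_2 + 6, x_2^2x_3 + 10/7x_3^2 + 25/28x_1 - 37/28, x_1x_3^2 + 7/5x_2x_3^2 + 5/8x_1^2 + 21/10x_2^2 - 37/40x_1 - 21/5x_2}.

The two bases agree; hence the ideals are identical.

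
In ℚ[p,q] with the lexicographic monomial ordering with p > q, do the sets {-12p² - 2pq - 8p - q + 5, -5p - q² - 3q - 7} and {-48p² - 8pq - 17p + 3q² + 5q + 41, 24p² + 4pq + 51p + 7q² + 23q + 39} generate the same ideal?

Two ideals are equal iff their reduced Gröbner bases coincide (the reduced basis is unique for a fixed ordering).
Buchberger on the first generating set:
f_1 = -12p² - 2pq - 8p - q + 5, LT = p².
f_2 = -5p - q² - 3q - 7, LT = p.

S(f_1,f_2): lcm = p². S = -⅕pq² - 13/30pq - 11/15p + 1/12q - 5/12.
  leading term pq²: subtract (1/25q²)·f_2 from -⅕pq² - 13/30pq - 11/15p + 1/12q - 5/12 → -13/30pq - 11/15p + 1/25q⁴ + 3/25q³ + 7/25q² + 1/12q - 5/12
  leading term pq: subtract (13/150q)·f_2 from -13/30pq - 11/15p + 1/25q⁴ + 3/25q³ + 7/25q² + 1/12q - 5/12 → -11/15p + 1/25q⁴ + 31/150q³ + 27/50q² + 69/100q - 5/12
  leading term p: subtract (11/75)·f_2 from -11/15p + 1/25q⁴ + 31/150q³ + 27/50q² + 69/100q - 5/12 → 1/25q⁴ + 31/150q³ + 103/150q² + 113/100q + 61/100
  leading term q⁴: no divisor's leading term divides it; move 1/25q⁴ to the remainder.
  leading term q³: no divisor's leading term divides it; move 31/150q³ to the remainder.
  leading term q²: no divisor's leading term divides it; move 103/150q² to the remainder.
  leading term q: no divisor's leading term divides it; move 113/100q to the remainder.
  leading term 1: no divisor's leading term divides it; move 61/100 to the remainder.
  remainder 1/25q⁴ + 31/150q³ + 103/150q² + 113/100q + 61/100 ≠ 0; add g_3 = 1/25q⁴ + 31/150q³ + 103/150q² + 113/100q + 61/100 to the basis.

The other S-polynomials (S(f_1,g_3), S(f_2,g_3)) all reduce to 0 modulo the current basis, so we have a Gröbner basis.
Inter-reduce: drop elements whose leading term is divisible by another's, tail-reduce, and make monic.
Reduced Gröbner basis: {p + ⅕q² + ⅗q + 7/5, q⁴ + 31/6q³ + 103/6q² + 113/4q + 61/4}.

Buchberger on the second generating set:
h_1 = -48p² - 8pq - 17p + 3q² + 5q + 41, LT = p².
h_2 = 24p² + 4pq + 51p + 7q² + 23q + 39, LT = p².

S(h_1,h_2): lcm = p². S = -85/48p - 17/48q² - 17/16q - 119/48.
  leading term p: no divisor's leading term divides it; move -85/48p to the remainder.
  leading term q²: no divisor's leading term divides it; move -17/48q² to the remainder.
  leading term q: no divisor's leading term divides it; move -17/16q to the remainder.
  leading term 1: no divisor's leading term divides it; move -119/48 to the remainder.
  remainder -85/48p - 17/48q² - 17/16q - 119/48 ≠ 0; add k_3 = -85/48p - 17/48q² - 17/16q - 119/48 to the basis.

S(h_1,k_3): lcm = p². S = -⅕pq² - 13/30pq - 251/240p - 1/16q² - 5/48q - 41/48.
  leading term pq²: subtract (48/425q²)·k_3 from -⅕pq² - 13/30pq - 251/240p - 1/16q² - 5/48q - 41/48 → -13/30pq - 251/240p + 1/25q⁴ + 3/25q³ + 87/400q² - 5/48q - 41/48
  leading term pq: subtract (104/425q)·k_3 from -13/30pq - 251/240p + 1/25q⁴ + 3/25q³ + 87/400q² - 5/48q - 41/48 → -251/240p + 1/25q⁴ + 31/150q³ + 191/400q² + 201/400q - 41/48
  leading term p: subtract (251/425)·k_3 from -251/240p + 1/25q⁴ + 31/150q³ + 191/400q² + 201/400q - 41/48 → 1/25q⁴ + 31/150q³ + 103/150q² + 113/100q + 61/100
  leading term q⁴: no divisor's leading term divides it; move 1/25q⁴ to the remainder.
  leading term q³: no divisor's leading term divides it; move 31/150q³ to the remainder.
  leading term q²: no divisor's leading term divides it; move 103/150q² to the remainder.
  leading term q: no divisor's leading term divides it; move 113/100q to the remainder.
  leading term 1: no divisor's leading term divides it; move 61/100 to the remainder.
  remainder 1/25q⁴ + 31/150q³ + 103/150q² + 113/100q + 61/100 ≠ 0; add k_4 = 1/25q⁴ + 31/150q³ + 103/150q² + 113/100q + 61/100 to the basis.

The other S-polynomials (S(h_2,k_3), S(h_1,k_4), S(h_2,k_4), S(k_3,k_4)) all reduce to 0 modulo the current basis, so we have a Gröbner basis.
Inter-reduce: drop elements whose leading term is divisible by another's, tail-reduce, and make monic.
Reduced Gröbner basis: {p + ⅕q² + ⅗q + 7/5, q⁴ + 31/6q³ + 103/6q² + 113/4q + 61/4}.

The two bases agree; hence the ideals are identical.

Yes, the ideals are equal.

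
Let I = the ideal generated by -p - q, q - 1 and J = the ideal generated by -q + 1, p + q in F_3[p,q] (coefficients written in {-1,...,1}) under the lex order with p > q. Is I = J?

Yes, the ideals are equal.

For a fixed monomial order, each ideal has a unique reduced Gröbner basis; comparing bases decides equality.
Buchberger on the first generating set:
f_1 = -p - q, LT = p.
f_2 = q - 1, LT = q.

S(f_1,f_2): leading monomials are coprime, so the S-polynomial reduces to 0 (Buchberger's first criterion).
Every S-polynomial of the final basis reduces to 0, so we have a Gröbner basis.
Inter-reduce: drop elements whose leading term is divisible by another's, tail-reduce, and make monic.
Reduced Gröbner basis: {p + 1, q - 1}.

Buchberger on the second generating set:
h_1 = -q + 1, LT = q.
h_2 = p + q, LT = p.

S(h_1,h_2): leading monomials are coprime, so the S-polynomial reduces to 0 (Buchberger's first criterion).
Every S-polynomial of the final basis reduces to 0, so we have a Gröbner basis.
Inter-reduce: drop elements whose leading term is divisible by another's, tail-reduce, and make monic.
Reduced Gröbner basis: {p + 1, q - 1}.

The two bases agree; hence the ideals are identical.
The choice of monomial ordering does not affect the verdict — as long as both bases are computed under the same ordering, their equality decides ideal equality.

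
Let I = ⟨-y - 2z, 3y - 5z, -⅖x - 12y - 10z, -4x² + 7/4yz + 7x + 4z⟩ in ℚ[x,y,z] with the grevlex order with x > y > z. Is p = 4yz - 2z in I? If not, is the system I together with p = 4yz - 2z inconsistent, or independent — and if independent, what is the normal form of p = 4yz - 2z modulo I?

First compute the reduced Gröbner basis of I by Buchberger's algorithm.
f_1 = -y - 2z, LT = y.
f_2 = 3y - 5z, LT = y.
f_3 = -⅖x - 12y - 10z, LT = x.
f_4 = -4x² + 7/4yz + 7x + 4z, LT = x².

S(f_1,f_2): lcm = y. S = 11/3z.
  leading term z: no divisor's leading term divides it; move 11/3z to the remainder.
  remainder 11/3z ≠ 0; add h_5 = 11/3z to the basis.

The other S-polynomials (S(f_1,f_3), S(f_1,f_4), S(f_2,f_3), S(f_2,f_4), S(f_3,f_4), S(f_1,h_5), S(f_2,h_5), S(f_3,h_5), S(f_4,h_5)) all reduce to 0 modulo the current basis, so we have a Gröbner basis.
Inter-reduce: drop elements whose leading term is divisible by another's, tail-reduce, and make monic.
Reduced Gröbner basis: {x, y, z}.
Label its elements g_1 = x, g_2 = y, g_3 = z.

Reduce p = 4yz - 2z modulo G:
  leading term yz: subtract (4z)·g_2 from 4yz - 2z → -2z
  leading term z: subtract (-2)·g_3 from -2z → 0
  normal form = 0.
Since the normal form is 0, p ∈ I.

Ideal membership is decidable via reduction modulo a Gröbner basis.

4yz - 2z lies in I (it reduces to 0).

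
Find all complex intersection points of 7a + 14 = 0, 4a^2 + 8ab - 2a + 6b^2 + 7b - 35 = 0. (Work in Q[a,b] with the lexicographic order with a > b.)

{(-2, -1), (-2, 5/2)}

Compute a lex Gröbner basis by Buchberger's algorithm.
f_1 = 7a + 14, LT = a.
f_2 = 4a^2 + 8ab - 2a + 6b^2 + 7b - 35, LT = a^2.

S(f_1,f_2): lcm = a^2. S = -2ab + 5/2a - 3/2b^2 - 7/4b + 35/4.
  leading term ab: subtract (-2/7b)·f_1 from -2ab + 5/2a - 3/2b^2 - 7/4b + 35/4 → 5/2a - 3/2b^2 + 9/4b + 35/4
  leading term a: subtract (5/14)·f_1 from 5/2a - 3/2b^2 + 9/4b + 35/4 → -3/2b^2 + 9/4b + 15/4
  leading term b^2: no divisor's leading term divides it; move -3/2b^2 to the remainder.
  leading term b: no divisor's leading term divides it; move 9/4b to the remainder.
  leading term 1: no divisor's leading term divides it; move 15/4 to the remainder.
  remainder -3/2b^2 + 9/4b + 15/4 ≠ 0; add h_3 = -3/2b^2 + 9/4b + 15/4 to the basis.

The other S-polynomials (S(f_1,h_3), S(f_2,h_3)) all reduce to 0 modulo the current basis, so we have a Gröbner basis.
Inter-reduce: drop elements whose leading term is divisible by another's, tail-reduce, and make monic.
Reduced Gröbner basis: {a + 2, b^2 - 3/2b - 5/2}.

From the last basis element, b^2 - 3/2b - 5/2 = 0, so b takes values in {-1, 5/2}. Each choice, substituted upward through the basis, yields the corresponding point(s) of the solution set.
  b = -1: the earlier basis element becomes a + 2 = 0, giving a = -2 — point (-2, -1).
  b = 5/2: the earlier basis element becomes a + 2 = 0, giving a = -2 — point (-2, 5/2).
Each listed point satisfies every original equation (direct substitution).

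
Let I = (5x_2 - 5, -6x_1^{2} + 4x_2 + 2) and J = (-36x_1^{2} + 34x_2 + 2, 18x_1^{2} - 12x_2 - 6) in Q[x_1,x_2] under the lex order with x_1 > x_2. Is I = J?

Yes, the ideals are equal.

Equality of ideals is decidable: compute both reduced Gröbner bases (unique for the ordering) and check whether they agree.
Buchberger on the first generating set:
f_1 = 5x_2 - 5, LT = x_2.
f_2 = -6x_1^{2} + 4x_2 + 2, LT = x_1^{2}.

The S-polynomials (S(f_1,f_2)) all reduce to 0 modulo the current basis, so we have a Gröbner basis.
Inter-reduce: drop elements whose leading term is divisible by another's, tail-reduce, and make monic.
Reduced Gröbner basis: {x_1^{2} - 1, x_2 - 1}.

Buchberger on the second generating set:
h_1 = -36x_1^{2} + 34x_2 + 2, LT = x_1^{2}.
h_2 = 18x_1^{2} - 12x_2 - 6, LT = x_1^{2}.

S(h_1,h_2): lcm = x_1^{2}. S = -\tfrac{5}{18}x_2 + \tfrac{5}{18}.
  reduce S modulo (h_1, h_2):
  remainder -\tfrac{5}{18}x_2 + \tfrac{5}{18} ≠ 0; add k_3 = -\tfrac{5}{18}x_2 + \tfrac{5}{18} to the basis.

The other S-polynomials (S(h_1,k_3), S(h_2,k_3)) all reduce to 0 modulo the current basis, so we have a Gröbner basis.
Inter-reduce: drop elements whose leading term is divisible by another's, tail-reduce, and make monic.
Reduced Gröbner basis: {x_1^{2} - 1, x_2 - 1}.

The two bases agree; hence the ideals are identical.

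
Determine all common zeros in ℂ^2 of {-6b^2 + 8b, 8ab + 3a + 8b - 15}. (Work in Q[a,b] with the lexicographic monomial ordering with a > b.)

Compute a lex Gröbner basis by Buchberger's algorithm.
f_1 = -6b^2 + 8b, LT = b^2.
f_2 = 8ab + 3a + 8b - 15, LT = ab.

S(f_1,f_2): lcm = ab^2. S = -41/24ab - b^2 + 15/8b.
  leading term ab: subtract (-41/192)·f_2 from -41/24ab - b^2 + 15/8b → 41/64a - b^2 + 43/12b - 205/64
  leading term a: no divisor's leading term divides it; move 41/64a to the remainder.
  leading term b^2: subtract (1/6)·f_1 from -b^2 + 43/12b - 205/64 → 9/4b - 205/64
  leading term b: no divisor's leading term divides it; move 9/4b to the remainder.
  leading term 1: no divisor's leading term divides it; move -205/64 to the remainder.
  remainder 41/64a + 9/4b - 205/64 ≠ 0; add h_3 = 41/64a + 9/4b - 205/64 to the basis.

The other S-polynomials (S(f_1,h_3), S(f_2,h_3)) all reduce to 0 modulo the current basis, so we have a Gröbner basis.
Inter-reduce: drop elements whose leading term is divisible by another's, tail-reduce, and make monic.
Reduced Gröbner basis: {a + 144/41b - 5, b^2 - 4/3b}.

Elimination: the polynomial b^2 - 4/3b lies in the elimination ideal for b, so b ∈ {0, 4/3}. For each such b, the remaining basis elements (now univariate) give the rest of the solution.
  b = 0: the earlier basis element becomes a - 5 = 0, giving a = 5 — point (5, 0).
  b = 4/3: the earlier basis element becomes a - 13/41 = 0, giving a = 13/41 — point (13/41, 4/3).
Substituting each solution back into the original system confirms all equations vanish.

{(5, 0), (13/41, 4/3)}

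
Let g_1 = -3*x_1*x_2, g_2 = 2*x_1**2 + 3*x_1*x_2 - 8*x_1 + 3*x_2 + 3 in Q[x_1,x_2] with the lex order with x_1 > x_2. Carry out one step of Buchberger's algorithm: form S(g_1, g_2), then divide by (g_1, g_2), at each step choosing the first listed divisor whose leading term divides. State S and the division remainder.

S(g_1, g_2) = -3/2*x_1*x_2**2 + 4*x_1*x_2 - 3/2*x_2**2 - 3/2*x_2; remainder on division = -3/2*x_2**2 - 3/2*x_2.

lcm(LM(g_1), LM(g_2)) = x_1**2*x_2.
S = (lcm/LT(g_1))·g_1 − (lcm/LT(g_2))·g_2 = -3/2*x_1*x_2**2 + 4*x_1*x_2 - 3/2*x_2**2 - 3/2*x_2.
Reduce S modulo (g_1, g_2) in that order:
  leading term x_1*x_2**2: subtract (1/2*x_2)·g_1 from -3/2*x_1*x_2**2 + 4*x_1*x_2 - 3/2*x_2**2 - 3/2*x_2 → 4*x_1*x_2 - 3/2*x_2**2 - 3/2*x_2
  leading term x_1*x_2: subtract (-4/3)·g_1 from 4*x_1*x_2 - 3/2*x_2**2 - 3/2*x_2 → -3/2*x_2**2 - 3/2*x_2
  leading term x_2**2: no divisor's leading term divides it; move -3/2*x_2**2 to the remainder.
  leading term x_2: no divisor's leading term divides it; move -3/2*x_2 to the remainder.
The remainder -3/2*x_2**2 - 3/2*x_2 is nonzero, so it would be added as the next basis element.
An S-polynomial is built so that the two leading terms cancel; whether anything survives reduction is exactly the Gröbner-basis criterion.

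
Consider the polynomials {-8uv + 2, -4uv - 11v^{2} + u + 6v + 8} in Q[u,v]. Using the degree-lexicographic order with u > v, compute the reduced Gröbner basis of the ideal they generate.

f_1 = -8uv + 2, LT = uv.
f_2 = -4uv - 11v^{2} + u + 6v + 8, LT = uv.

S(f_1,f_2): lcm = uv. S = -\tfrac{11}{4}v^{2} + \tfrac{1}{4}u + \tfrac{3}{2}v + \tfrac{7}{4}.
  leading term v^{2}: no divisor's leading term divides it; move -\tfrac{11}{4}v^{2} to the remainder.
  leading term u: no divisor's leading term divides it; move \tfrac{1}{4}u to the remainder.
  leading term v: no divisor's leading term divides it; move \tfrac{3}{2}v to the remainder.
  leading term 1: no divisor's leading term divides it; move \tfrac{7}{4} to the remainder.
  remainder -\tfrac{11}{4}v^{2} + \tfrac{1}{4}u + \tfrac{3}{2}v + \tfrac{7}{4} ≠ 0; add g_3 = -\tfrac{11}{4}v^{2} + \tfrac{1}{4}u + \tfrac{3}{2}v + \tfrac{7}{4} to the basis.

S(f_1,g_3): lcm = uv^{2}. S = \tfrac{1}{11}u^{2} + \tfrac{6}{11}uv + \tfrac{7}{11}u - \tfrac{1}{4}v.
  leading term u^{2}: no divisor's leading term divides it; move \tfrac{1}{11}u^{2} to the remainder.
  leading term uv: subtract (-\tfrac{3}{44})·f_1 from \tfrac{6}{11}uv + \tfrac{7}{11}u - \tfrac{1}{4}v → \tfrac{7}{11}u - \tfrac{1}{4}v + \tfrac{3}{22}
  leading term u: no divisor's leading term divides it; move \tfrac{7}{11}u to the remainder.
  leading term v: no divisor's leading term divides it; move -\tfrac{1}{4}v to the remainder.
  leading term 1: no divisor's leading term divides it; move \tfrac{3}{22} to the remainder.
  remainder \tfrac{1}{11}u^{2} + \tfrac{7}{11}u - \tfrac{1}{4}v + \tfrac{3}{22} ≠ 0; add g_4 = \tfrac{1}{11}u^{2} + \tfrac{7}{11}u - \tfrac{1}{4}v + \tfrac{3}{22} to the basis.

S(f_2,g_3): lcm = uv^{2}. S = \tfrac{11}{4}v^{3} + \tfrac{1}{11}u^{2} + \tfrac{13}{44}uv - \tfrac{3}{2}v^{2} + \tfrac{7}{11}u - 2v.
  leading term v^{3}: subtract (-v)·g_3 from \tfrac{11}{4}v^{3} + \tfrac{1}{11}u^{2} + \tfrac{13}{44}uv - \tfrac{3}{2}v^{2} + \tfrac{7}{11}u - 2v → \tfrac{1}{11}u^{2} + \tfrac{6}{11}uv + \tfrac{7}{11}u - \tfrac{1}{4}v
  leading term u^{2}: subtract (1)·g_4 from \tfrac{1}{11}u^{2} + \tfrac{6}{11}uv + \tfrac{7}{11}u - \tfrac{1}{4}v → \tfrac{6}{11}uv - \tfrac{3}{22}
  leading term uv: subtract (-\tfrac{3}{44})·f_1 from \tfrac{6}{11}uv - \tfrac{3}{22} → 0
  remainder 0.

S(f_1,g_4): lcm = u^{2}v. S = -7uv + \tfrac{11}{4}v^{2} - \tfrac{1}{4}u - \tfrac{3}{2}v.
  leading term uv: subtract (\tfrac{7}{8})·f_1 from -7uv + \tfrac{11}{4}v^{2} - \tfrac{1}{4}u - \tfrac{3}{2}v → \tfrac{11}{4}v^{2} - \tfrac{1}{4}u - \tfrac{3}{2}v - \tfrac{7}{4}
  leading term v^{2}: subtract (-1)·g_3 from \tfrac{11}{4}v^{2} - \tfrac{1}{4}u - \tfrac{3}{2}v - \tfrac{7}{4} → 0
  remainder 0.

S(f_2,g_4): lcm = u^{2}v. S = \tfrac{11}{4}uv^{2} - \tfrac{1}{4}u^{2} - \tfrac{17}{2}uv + \tfrac{11}{4}v^{2} - 2u - \tfrac{3}{2}v.
  leading term uv^{2}: subtract (-\tfrac{11}{32}v)·f_1 from \tfrac{11}{4}uv^{2} - \tfrac{1}{4}u^{2} - \tfrac{17}{2}uv + \tfrac{11}{4}v^{2} - 2u - \tfrac{3}{2}v → -\tfrac{1}{4}u^{2} - \tfrac{17}{2}uv + \tfrac{11}{4}v^{2} - 2u - \tfrac{13}{16}v
  leading term u^{2}: subtract (-\tfrac{11}{4})·g_4 from -\tfrac{1}{4}u^{2} - \tfrac{17}{2}uv + \tfrac{11}{4}v^{2} - 2u - \tfrac{13}{16}v → -\tfrac{17}{2}uv + \tfrac{11}{4}v^{2} - \tfrac{1}{4}u - \tfrac{3}{2}v + \tfrac{3}{8}
  leading term uv: subtract (\tfrac{17}{16})·f_1 from -\tfrac{17}{2}uv + \tfrac{11}{4}v^{2} - \tfrac{1}{4}u - \tfrac{3}{2}v + \tfrac{3}{8} → \tfrac{11}{4}v^{2} - \tfrac{1}{4}u - \tfrac{3}{2}v - \tfrac{7}{4}
  leading term v^{2}: subtract (-1)·g_3 from \tfrac{11}{4}v^{2} - \tfrac{1}{4}u - \tfrac{3}{2}v - \tfrac{7}{4} → 0
  remainder 0.

S(g_3,g_4): leading monomials are coprime, so the S-polynomial reduces to 0 (Buchberger's first criterion).
Every S-polynomial of the final basis reduces to 0, so we have a Gröbner basis.
Inter-reduce: drop elements whose leading term is divisible by another's, tail-reduce, and make monic.

G = {u^{2} + 7u - \tfrac{11}{4}v + \tfrac{3}{2}, uv - \tfrac{1}{4}, v^{2} - \tfrac{1}{11}u - \tfrac{6}{11}v - \tfrac{7}{11}}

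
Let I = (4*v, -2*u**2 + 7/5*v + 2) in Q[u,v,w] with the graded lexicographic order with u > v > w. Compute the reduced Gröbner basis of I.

G = {u**2 - 1, v}

The reduced Gröbner basis is the canonical form of the ideal for this ordering.

f_1 = 4*v, LT = v.
f_2 = -2*u**2 + 7/5*v + 2, LT = u**2.

S(f_1,f_2): leading monomials are coprime, so the S-polynomial reduces to 0 (Buchberger's first criterion).
Every S-polynomial of the final basis reduces to 0, so we have a Gröbner basis.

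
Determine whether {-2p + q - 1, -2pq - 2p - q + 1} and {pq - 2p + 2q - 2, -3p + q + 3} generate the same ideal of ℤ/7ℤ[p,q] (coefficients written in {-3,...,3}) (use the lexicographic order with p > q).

Equality of ideals is decidable: compute both reduced Gröbner bases (unique for the ordering) and check whether they agree.
Buchberger on the first generating set:
f_1 = -2p + q - 1, LT = p.
f_2 = -2pq - 2p - q + 1, LT = pq.

S(f_1,f_2): lcm = pq. S = -p + 3q² - 3.
  leading term p: subtract (-3)·f_1 from -p + 3q² - 3 → 3q² + 3q + 1
  leading term q²: no divisor's leading term divides it; move 3q² to the remainder.
  leading term q: no divisor's leading term divides it; move 3q to the remainder.
  leading term 1: no divisor's leading term divides it; move 1 to the remainder.
  remainder 3q² + 3q + 1 ≠ 0; add g_3 = 3q² + 3q + 1 to the basis.

The other S-polynomials (S(f_1,g_3), S(f_2,g_3)) all reduce to 0 modulo the current basis, so we have a Gröbner basis.
Inter-reduce: drop elements whose leading term is divisible by another's, tail-reduce, and make monic.
Reduced Gröbner basis: {p + 3q - 3, q² + q - 2}.

Buchberger on the second generating set:
h_1 = pq - 2p + 2q - 2, LT = pq.
h_2 = -3p + q + 3, LT = p.

S(h_1,h_2): lcm = pq. S = -2p - 2q² + 3q - 2.
  leading term p: subtract (3)·h_2 from -2p - 2q² + 3q - 2 → -2q² + 3
  leading term q²: no divisor's leading term divides it; move -2q² to the remainder.
  leading term 1: no divisor's leading term divides it; move 3 to the remainder.
  remainder -2q² + 3 ≠ 0; add k_3 = -2q² + 3 to the basis.

The other S-polynomials (S(h_1,k_3), S(h_2,k_3)) all reduce to 0 modulo the current basis, so we have a Gröbner basis.
Inter-reduce: drop elements whose leading term is divisible by another's, tail-reduce, and make monic.
Reduced Gröbner basis: {p + 2q - 1, q² + 2}.

The bases are distinct; the ideals are different.

No, the ideals differ.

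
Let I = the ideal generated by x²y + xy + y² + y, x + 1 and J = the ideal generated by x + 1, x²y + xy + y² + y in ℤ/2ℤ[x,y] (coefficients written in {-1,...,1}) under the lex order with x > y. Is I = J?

Yes, the ideals are equal.

Since reduced Gröbner bases are canonical representatives of ideals under a given ordering, it suffices to compute and compare them.
Buchberger on the first generating set:
f_1 = x²y + xy + y² + y, LT = x²y.
f_2 = x + 1, LT = x.

S(f_1,f_2): lcm = x²y. S = y² + y.
  reduce S modulo (f_1, f_2):
  remainder y² + y ≠ 0; add g_3 = y² + y to the basis.

The other S-polynomials (S(f_1,g_3), S(f_2,g_3)) all reduce to 0 modulo the current basis, so we have a Gröbner basis.
Inter-reduce: drop elements whose leading term is divisible by another's, tail-reduce, and make monic.
Reduced Gröbner basis: {x + 1, y² + y}.

Buchberger on the second generating set:
h_1 = x + 1, LT = x.
h_2 = x²y + xy + y² + y, LT = x²y.

S(h_1,h_2): lcm = x²y. S = y² + y.
  reduce S modulo (h_1, h_2):
  remainder y² + y ≠ 0; add k_3 = y² + y to the basis.

The other S-polynomials (S(h_1,k_3), S(h_2,k_3)) all reduce to 0 modulo the current basis, so we have a Gröbner basis.
Inter-reduce: drop elements whose leading term is divisible by another's, tail-reduce, and make monic.
Reduced Gröbner basis: {x + 1, y² + y}.

These coincide, so the ideals are equal.
The same test decides containment: I ⊆ J iff every generator of I reduces to 0 modulo a Gröbner basis of J.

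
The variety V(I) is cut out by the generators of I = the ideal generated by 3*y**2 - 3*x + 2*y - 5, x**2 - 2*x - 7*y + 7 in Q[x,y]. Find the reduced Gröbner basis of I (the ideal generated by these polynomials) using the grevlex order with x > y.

G = {x**2 - 2*x - 7*y + 7, y**2 - x + 2/3*y - 5/3}

This is the nonlinear analogue of row-reducing a linear system.

f_1 = 3*y**2 - 3*x + 2*y - 5, LT = y**2.
f_2 = x**2 - 2*x - 7*y + 7, LT = x**2.

The S-polynomials (S(f_1,f_2)) all reduce to 0 modulo the current basis, so we have a Gröbner basis.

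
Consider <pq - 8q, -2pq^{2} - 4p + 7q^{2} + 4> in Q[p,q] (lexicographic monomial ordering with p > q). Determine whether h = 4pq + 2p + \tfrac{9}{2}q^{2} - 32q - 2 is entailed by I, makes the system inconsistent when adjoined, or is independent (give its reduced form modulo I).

4pq + 2p + \tfrac{9}{2}q^{2} - 32q - 2 lies in I (it reduces to 0).

First compute the reduced Gröbner basis of I by Buchberger's algorithm.
f_1 = pq - 8q, LT = pq.
f_2 = -2pq^{2} - 4p + 7q^{2} + 4, LT = pq^{2}.

S(f_1,f_2): lcm = pq^{2}. S = -2p - \tfrac{9}{2}q^{2} + 2.
  leading term p: no divisor's leading term divides it; move -2p to the remainder.
  leading term q^{2}: no divisor's leading term divides it; move -\tfrac{9}{2}q^{2} to the remainder.
  leading term 1: no divisor's leading term divides it; move 2 to the remainder.
  remainder -2p - \tfrac{9}{2}q^{2} + 2 ≠ 0; add k_3 = -2p - \tfrac{9}{2}q^{2} + 2 to the basis.

S(f_1,k_3): lcm = pq. S = -\tfrac{9}{4}q^{3} - 7q.
  leading term q^{3}: no divisor's leading term divides it; move -\tfrac{9}{4}q^{3} to the remainder.
  leading term q: no divisor's leading term divides it; move -7q to the remainder.
  remainder -\tfrac{9}{4}q^{3} - 7q ≠ 0; add k_4 = -\tfrac{9}{4}q^{3} - 7q to the basis.

The other S-polynomials (S(f_2,k_3), S(f_1,k_4), S(f_2,k_4), S(k_3,k_4)) all reduce to 0 modulo the current basis, so we have a Gröbner basis.
Inter-reduce: drop elements whose leading term is divisible by another's, tail-reduce, and make monic.
Reduced Gröbner basis: {p + \tfrac{9}{4}q^{2} - 1, q^{3} + \tfrac{28}{9}q}.
Label its elements g_1 = p + \tfrac{9}{4}q^{2} - 1, g_2 = q^{3} + \tfrac{28}{9}q.

Reduce h = 4pq + 2p + \tfrac{9}{2}q^{2} - 32q - 2 modulo G:
  leading term pq: subtract (4q)·g_1 from 4pq + 2p + \tfrac{9}{2}q^{2} - 32q - 2 → 2p - 9q^{3} + \tfrac{9}{2}q^{2} - 28q - 2
  leading term p: subtract (2)·g_1 from 2p - 9q^{3} + \tfrac{9}{2}q^{2} - 28q - 2 → -9q^{3} - 28q
  leading term q^{3}: subtract (-9)·g_2 from -9q^{3} - 28q → 0
  normal form = 0.
Since the normal form is 0, h ∈ I.

The remainder on division by a Gröbner basis is unique — it is the normal form.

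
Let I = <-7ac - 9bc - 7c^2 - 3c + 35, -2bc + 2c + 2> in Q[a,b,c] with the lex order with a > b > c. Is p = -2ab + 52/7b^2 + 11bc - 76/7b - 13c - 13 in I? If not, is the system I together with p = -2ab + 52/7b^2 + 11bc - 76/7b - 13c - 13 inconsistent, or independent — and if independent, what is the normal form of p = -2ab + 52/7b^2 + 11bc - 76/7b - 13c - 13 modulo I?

-2ab + 52/7b^2 + 11bc - 76/7b - 13c - 13 lies in I (it reduces to 0).

First compute the reduced Gröbner basis of I by Buchberger's algorithm.
f_1 = -7ac - 9bc - 7c^2 - 3c + 35, LT = ac.
f_2 = -2bc + 2c + 2, LT = bc.

S(f_1,f_2): lcm = abc. S = ac + a + 9/7b^2c + bc^2 + 3/7bc - 5b.
  reduce S modulo (f_1, f_2):
  remainder a - 26/7b + c + 38/7 ≠ 0; add h_3 = a - 26/7b + c + 38/7 to the basis.

The other S-polynomials (S(f_1,h_3), S(f_2,h_3)) all reduce to 0 modulo the current basis, so we have a Gröbner basis.
Inter-reduce: drop elements whose leading term is divisible by another's, tail-reduce, and make monic.
Reduced Gröbner basis: {a - 26/7b + c + 38/7, bc - c - 1}.
Label its elements g_1 = a - 26/7b + c + 38/7, g_2 = bc - c - 1.

Reduce p = -2ab + 52/7b^2 + 11bc - 76/7b - 13c - 13 modulo G:
  leading term ab: subtract (-2b)·g_1 from -2ab + 52/7b^2 + 11bc - 76/7b - 13c - 13 → 13bc - 13c - 13
  leading term bc: subtract (13)·g_2 from 13bc - 13c - 13 → 0
  normal form = 0.
Since the normal form is 0, p ∈ I.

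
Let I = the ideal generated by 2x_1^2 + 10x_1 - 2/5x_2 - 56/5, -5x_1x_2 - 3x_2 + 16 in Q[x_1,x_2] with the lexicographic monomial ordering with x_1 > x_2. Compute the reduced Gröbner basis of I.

f_1 = 2x_1^2 + 10x_1 - 2/5x_2 - 56/5, LT = x_1^2.
f_2 = -5x_1x_2 - 3x_2 + 16, LT = x_1x_2.

S(f_1,f_2): lcm = x_1^2x_2. S = 22/5x_1x_2 + 16/5x_1 - 1/5x_2^2 - 28/5x_2.
  leading term x_1x_2: subtract (-22/25)·f_2 from 22/5x_1x_2 + 16/5x_1 - 1/5x_2^2 - 28/5x_2 → 16/5x_1 - 1/5x_2^2 - 206/25x_2 + 352/25
  leading term x_1: no divisor's leading term divides it; move 16/5x_1 to the remainder.
  leading term x_2^2: no divisor's leading term divides it; move -1/5x_2^2 to the remainder.
  leading term x_2: no divisor's leading term divides it; move -206/25x_2 to the remainder.
  leading term 1: no divisor's leading term divides it; move 352/25 to the remainder.
  remainder 16/5x_1 - 1/5x_2^2 - 206/25x_2 + 352/25 ≠ 0; add g_3 = 16/5x_1 - 1/5x_2^2 - 206/25x_2 + 352/25 to the basis.

S(f_2,g_3): lcm = x_1x_2. S = 1/16x_2^3 + 103/40x_2^2 - 19/5x_2 - 16/5.
  leading term x_2^3: no divisor's leading term divides it; move 1/16x_2^3 to the remainder.
  leading term x_2^2: no divisor's leading term divides it; move 103/40x_2^2 to the remainder.
  leading term x_2: no divisor's leading term divides it; move -19/5x_2 to the remainder.
  leading term 1: no divisor's leading term divides it; move -16/5 to the remainder.
  remainder 1/16x_2^3 + 103/40x_2^2 - 19/5x_2 - 16/5 ≠ 0; add g_4 = 1/16x_2^3 + 103/40x_2^2 - 19/5x_2 - 16/5 to the basis.

The other S-polynomials (S(f_1,g_3), S(f_1,g_4), S(f_2,g_4), S(g_3,g_4)) all reduce to 0 modulo the current basis, so we have a Gröbner basis.
Inter-reduce: drop elements whose leading term is divisible by another's, tail-reduce, and make monic.

G = {x_1 - 1/16x_2^2 - 103/40x_2 + 22/5, x_2^3 + 206/5x_2^2 - 304/5x_2 - 256/5}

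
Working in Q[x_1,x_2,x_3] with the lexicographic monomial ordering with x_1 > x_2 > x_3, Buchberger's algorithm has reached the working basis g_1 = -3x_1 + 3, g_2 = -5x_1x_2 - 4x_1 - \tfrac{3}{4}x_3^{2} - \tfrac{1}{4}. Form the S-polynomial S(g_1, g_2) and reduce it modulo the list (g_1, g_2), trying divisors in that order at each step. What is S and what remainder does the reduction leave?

lcm(LM(g_1), LM(g_2)) = x_1x_2.
S = (lcm/LT(g_1))·g_1 − (lcm/LT(g_2))·g_2 = -\tfrac{4}{5}x_1 - x_2 - \tfrac{3}{20}x_3^{2} - \tfrac{1}{20}.
Reduce S modulo (g_1, g_2) in that order:
  leading term x_1: subtract (\tfrac{4}{15})·g_1 from -\tfrac{4}{5}x_1 - x_2 - \tfrac{3}{20}x_3^{2} - \tfrac{1}{20} → -x_2 - \tfrac{3}{20}x_3^{2} - \tfrac{17}{20}
  leading term x_2: no divisor's leading term divides it; move -x_2 to the remainder.
  leading term x_3^{2}: no divisor's leading term divides it; move -\tfrac{3}{20}x_3^{2} to the remainder.
  leading term 1: no divisor's leading term divides it; move -\tfrac{17}{20} to the remainder.
The remainder -x_2 - \tfrac{3}{20}x_3^{2} - \tfrac{17}{20} is nonzero, so it would be added as the next basis element.
This is the inner loop of Buchberger's algorithm — each nonzero remainder becomes a new basis element.

S(g_1, g_2) = -\tfrac{4}{5}x_1 - x_2 - \tfrac{3}{20}x_3^{2} - \tfrac{1}{20}; remainder on division = -x_2 - \tfrac{3}{20}x_3^{2} - \tfrac{17}{20}.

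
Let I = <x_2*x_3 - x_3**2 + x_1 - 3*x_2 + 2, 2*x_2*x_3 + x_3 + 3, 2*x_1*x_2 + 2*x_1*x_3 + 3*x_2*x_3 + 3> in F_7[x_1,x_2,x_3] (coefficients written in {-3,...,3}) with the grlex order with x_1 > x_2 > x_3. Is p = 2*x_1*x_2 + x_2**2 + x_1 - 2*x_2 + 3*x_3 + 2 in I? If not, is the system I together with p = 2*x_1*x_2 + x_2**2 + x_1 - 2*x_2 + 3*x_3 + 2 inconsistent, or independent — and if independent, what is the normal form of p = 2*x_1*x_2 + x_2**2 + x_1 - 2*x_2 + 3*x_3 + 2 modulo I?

First compute the reduced Gröbner basis of I by Buchberger's algorithm.
f_1 = x_2*x_3 - x_3**2 + x_1 - 3*x_2 + 2, LT = x_2*x_3.
f_2 = 2*x_2*x_3 + x_3 + 3, LT = x_2*x_3.
f_3 = 2*x_1*x_2 + 2*x_1*x_3 + 3*x_2*x_3 + 3, LT = x_1*x_2.

S(f_1,f_2): lcm = x_2*x_3. S = -x_3**2 + x_1 - 3*x_2 + 3*x_3 - 3.
  reduce S modulo (f_1, f_2, f_3):
  remainder -x_3**2 + x_1 - 3*x_2 + 3*x_3 - 3 ≠ 0; add h_4 = -x_3**2 + x_1 - 3*x_2 + 3*x_3 - 3 to the basis.

S(f_1,f_3): lcm = x_1*x_2*x_3. S = -2*x_1*x_3**2 + 2*x_2*x_3**2 + x_1**2 - 3*x_1*x_2 + 2*x_1 + 2*x_3.
  reduce S modulo (f_1, f_2, f_3, h_4):
  remainder -x_1**2 - 2*x_1*x_3 + 3*x_2 ≠ 0; add h_5 = -x_1**2 - 2*x_1*x_3 + 3*x_2 to the basis.

S(f_1,h_4): lcm = x_2*x_3**2. S = -x_3**3 + x_1*x_2 + x_1*x_3 - 3*x_2**2 - 3*x_2 + 2*x_3.
  reduce S modulo (f_1, f_2, f_3, h_4, h_5):
  remainder -x_1*x_3 - 3*x_2**2 - 3*x_1 - x_2 - 3*x_3 ≠ 0; add h_6 = -x_1*x_3 - 3*x_2**2 - 3*x_1 - x_2 - 3*x_3 to the basis.

S(f_1,h_6): lcm = x_1*x_2*x_3. S = -x_1*x_3**2 - 3*x_2**3 + x_1**2 + x_1*x_2 - x_2**2 - 3*x_2*x_3 + 2*x_1.
  reduce S modulo (f_1, f_2, f_3, h_4, h_5, h_6):
  remainder -3*x_2**3 - x_2**2 - 2*x_1 + x_3 - 3 ≠ 0; add h_7 = -3*x_2**3 - x_2**2 - 2*x_1 + x_3 - 3 to the basis.

The other S-polynomials (S(f_2,f_3), S(f_2,h_4), S(f_3,h_4), S(f_1,h_5), S(f_2,h_5), S(f_3,h_5), S(h_4,h_5), S(f_2,h_6), S(f_3,h_6), S(h_4,h_6), S(h_5,h_6), S(f_1,h_7), S(f_2,h_7), S(f_3,h_7), S(h_4,h_7), S(h_5,h_7), S(h_6,h_7)) all reduce to 0 modulo the current basis, so we have a Gröbner basis.
Inter-reduce: drop elements whose leading term is divisible by another's, tail-reduce, and make monic.
Reduced Gröbner basis: {x_2**3 - 2*x_2**2 + 3*x_1 + 2*x_3 + 1, x_1**2 + x_2**2 + x_1 + 2*x_2 + x_3, x_1*x_2 - 3*x_2**2 - 3*x_1 - x_2 - 2*x_3 + 1, x_1*x_3 + 3*x_2**2 + 3*x_1 + x_2 + 3*x_3, x_2*x_3 - 3*x_3 - 2, x_3**2 - x_1 + 3*x_2 - 3*x_3 + 3}.
Label its elements g_1 = x_2**3 - 2*x_2**2 + 3*x_1 + 2*x_3 + 1, g_2 = x_1**2 + x_2**2 + x_1 + 2*x_2 + x_3, g_3 = x_1*x_2 - 3*x_2**2 - 3*x_1 - x_2 - 2*x_3 + 1, g_4 = x_1*x_3 + 3*x_2**2 + 3*x_1 + x_2 + 3*x_3, g_5 = x_2*x_3 - 3*x_3 - 2, g_6 = x_3**2 - x_1 + 3*x_2 - 3*x_3 + 3.

Reduce p = 2*x_1*x_2 + x_2**2 + x_1 - 2*x_2 + 3*x_3 + 2 modulo G:
  leading term x_1*x_2: subtract (2)·g_3 from 2*x_1*x_2 + x_2**2 + x_1 - 2*x_2 + 3*x_3 + 2 → 0
  normal form = 0.
Since the normal form is 0, p ∈ I.

Ideal membership is decidable via reduction modulo a Gröbner basis.

2*x_1*x_2 + x_2**2 + x_1 - 2*x_2 + 3*x_3 + 2 lies in I (it reduces to 0).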